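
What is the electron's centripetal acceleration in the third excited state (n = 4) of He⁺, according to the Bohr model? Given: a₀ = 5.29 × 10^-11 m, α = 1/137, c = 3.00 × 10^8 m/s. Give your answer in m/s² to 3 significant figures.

2.83 × 10^21 m/s²

r = n²a₀/Z = 4.23 × 10^-10 m, v = Zαc/n = 1.09 × 10^6 m/s
a = v²/r = (1.09 × 10^6)² / 4.23 × 10^-10 = 2.83 × 10^21 m/s²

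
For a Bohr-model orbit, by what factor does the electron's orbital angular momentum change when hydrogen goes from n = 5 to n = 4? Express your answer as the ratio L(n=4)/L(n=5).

L = nℏ depends only on n, so L ∝ n.
L(n=4)/L(n=5) = (4/5)^1 = 4/5

4/5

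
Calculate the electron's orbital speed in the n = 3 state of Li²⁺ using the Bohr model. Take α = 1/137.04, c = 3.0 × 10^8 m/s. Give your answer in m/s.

2.2 × 10^6 m/s

v_n = Zαc/n = 3 × 0.0073 × 3.0 × 10^8 / 3
    = 2.2 × 10^6 m/s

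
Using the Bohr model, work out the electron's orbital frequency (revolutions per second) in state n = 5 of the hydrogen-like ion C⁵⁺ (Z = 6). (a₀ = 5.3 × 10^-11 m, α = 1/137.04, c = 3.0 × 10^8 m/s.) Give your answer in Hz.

1.9 × 10^15 Hz

r = n²a₀/Z = 2.2 × 10^-10 m, v = Zαc/n = 2.6 × 10^6 m/s
f = v/(2πr) = 1.9 × 10^15 Hz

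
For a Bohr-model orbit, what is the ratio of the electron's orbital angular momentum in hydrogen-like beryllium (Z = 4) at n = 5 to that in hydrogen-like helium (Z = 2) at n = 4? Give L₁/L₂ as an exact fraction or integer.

5/4

L = nℏ is independent of Z.
L₁/L₂ = n₁/n₂ = 5/4 = 5/4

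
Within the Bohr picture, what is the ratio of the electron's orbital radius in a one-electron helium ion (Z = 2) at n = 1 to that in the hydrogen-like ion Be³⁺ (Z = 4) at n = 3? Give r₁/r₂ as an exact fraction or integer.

r ∝ Z^-1 · n^2
r₁/r₂ = (2/4)^-1 · (1/3)^2 = 2/9

2/9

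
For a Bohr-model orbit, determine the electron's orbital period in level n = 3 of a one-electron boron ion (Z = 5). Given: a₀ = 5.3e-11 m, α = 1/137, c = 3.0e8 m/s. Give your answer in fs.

0.16 fs

r = n²a₀/Z = 3²·5.3e-11/5 = 9.5e-11 m
v = Zαc/n = 5·0.0073·3.0e8/3 = 3.6e6 m/s
T = 2πr/v = 1.6e-16 s = 0.16 fs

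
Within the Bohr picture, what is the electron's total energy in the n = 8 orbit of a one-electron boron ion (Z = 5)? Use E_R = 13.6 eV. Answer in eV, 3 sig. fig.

E_n = −E_R·Z²/n² = −13.6 × 5²/8² = -5.31 eV

-5.31 eV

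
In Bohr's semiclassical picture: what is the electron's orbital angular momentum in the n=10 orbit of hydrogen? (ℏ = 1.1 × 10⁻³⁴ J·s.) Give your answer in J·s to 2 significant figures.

L_n = nℏ = 10 × 1.1 × 10⁻³⁴ = 1.1 × 10⁻³³ J·s

1.1 × 10⁻³³ J·s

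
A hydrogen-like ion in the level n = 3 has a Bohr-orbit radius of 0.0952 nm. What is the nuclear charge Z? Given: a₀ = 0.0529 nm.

5

r_n = n²a₀/Z ⇒ Z = n²a₀/r = 3² × 0.0529 / 0.0952 ≈ 5.00
Z = 5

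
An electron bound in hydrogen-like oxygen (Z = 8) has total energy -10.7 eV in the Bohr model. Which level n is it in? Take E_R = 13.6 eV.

9

E_n = −E_R Z²/n² ⇒ n² = E_R Z²/(−E_n) = 13.6 × 8² / 10.7 ≈ 81.35
n = 9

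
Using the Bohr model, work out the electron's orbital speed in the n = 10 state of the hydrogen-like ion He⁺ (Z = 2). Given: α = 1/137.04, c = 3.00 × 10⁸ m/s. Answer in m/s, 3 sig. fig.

4.38 × 10⁵ m/s

v_n = Zαc/n = 2 × 0.00730 × 3.00 × 10⁸ / 10
    = 4.38 × 10⁵ m/s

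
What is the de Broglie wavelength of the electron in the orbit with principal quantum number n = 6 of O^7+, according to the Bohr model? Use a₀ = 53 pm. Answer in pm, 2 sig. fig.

250 pm

The Bohr quantisation condition is nλ = 2πr_n.
r_n = n²a₀/Z = 240 pm
λ = 2πr_n/n = 2π·240/6 = 250 pm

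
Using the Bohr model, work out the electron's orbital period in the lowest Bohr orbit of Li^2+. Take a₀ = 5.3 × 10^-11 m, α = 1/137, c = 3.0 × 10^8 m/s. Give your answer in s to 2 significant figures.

1.7 × 10^-17 s

r = n²a₀/Z = 1²·5.3 × 10^-11/3 = 1.8 × 10^-11 m
v = Zαc/n = 3·0.0073·3.0 × 10^8/1 = 6.6 × 10^6 m/s
T = 2πr/v = 1.7 × 10^-17 s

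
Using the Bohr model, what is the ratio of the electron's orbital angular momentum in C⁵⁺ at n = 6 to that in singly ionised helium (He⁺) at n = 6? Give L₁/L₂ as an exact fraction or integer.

L = nℏ is independent of Z.
L₁/L₂ = n₁/n₂ = 6/6 = 1

1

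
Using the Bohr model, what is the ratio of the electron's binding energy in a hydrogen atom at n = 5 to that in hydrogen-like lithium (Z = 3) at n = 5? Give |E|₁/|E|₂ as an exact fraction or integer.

1/9

|E| ∝ Z^2 · n^-2
|E|₁/|E|₂ = (1/3)^2 · (5/5)^-2 = 1/9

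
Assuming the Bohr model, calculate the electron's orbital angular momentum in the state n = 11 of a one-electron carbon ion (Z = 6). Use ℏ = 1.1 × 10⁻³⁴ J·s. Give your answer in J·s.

L_n = nℏ = 11 × 1.1 × 10⁻³⁴ = 1.2 × 10⁻³³ J·s

1.2 × 10⁻³³ J·s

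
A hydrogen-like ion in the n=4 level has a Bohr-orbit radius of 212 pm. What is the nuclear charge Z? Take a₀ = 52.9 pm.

4

r_n = n²a₀/Z ⇒ Z = n²a₀/r = 4² × 52.9 / 212 ≈ 3.99
Z = 4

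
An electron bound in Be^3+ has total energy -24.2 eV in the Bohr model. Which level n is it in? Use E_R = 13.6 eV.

E_n = −E_R Z²/n² ⇒ n² = E_R Z²/(−E_n) = 13.6 × 4² / 24.2 ≈ 8.99
n = 3

3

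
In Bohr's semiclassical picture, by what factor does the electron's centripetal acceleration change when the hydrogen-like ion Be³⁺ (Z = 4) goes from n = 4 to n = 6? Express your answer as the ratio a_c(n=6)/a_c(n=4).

a_c ∝ Z^3 · n^-4; with Z fixed, a_c ∝ n^-4.
a_c(n=6)/a_c(n=4) = (6/4)^-4 = 16/81

16/81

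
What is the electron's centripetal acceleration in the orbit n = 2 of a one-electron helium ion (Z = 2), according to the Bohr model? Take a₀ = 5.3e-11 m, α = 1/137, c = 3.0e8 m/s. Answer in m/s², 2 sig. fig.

4.5e22 m/s²

r = n²a₀/Z = 1.1e-10 m, v = Zαc/n = 2.2e6 m/s
a = v²/r = (2.2e6)² / 1.1e-10 = 4.5e22 m/s²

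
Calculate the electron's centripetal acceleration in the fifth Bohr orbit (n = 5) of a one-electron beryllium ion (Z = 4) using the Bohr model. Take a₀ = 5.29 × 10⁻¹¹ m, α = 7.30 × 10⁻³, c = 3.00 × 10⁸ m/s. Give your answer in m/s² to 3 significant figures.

9.28 × 10²¹ m/s²

r = n²a₀/Z = 3.31 × 10⁻¹⁰ m, v = Zαc/n = 1.75 × 10⁶ m/s
a = v²/r = (1.75 × 10⁶)² / 3.31 × 10⁻¹⁰ = 9.28 × 10²¹ m/s²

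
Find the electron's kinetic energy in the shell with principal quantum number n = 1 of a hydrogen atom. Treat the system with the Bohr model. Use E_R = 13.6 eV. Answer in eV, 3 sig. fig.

For a Coulomb orbit the virial theorem gives K = −E_n.
E_n = −E_R·Z²/n², so K = E_R·Z²/n² = 13.6 × 1²/1² = 13.6 eV

13.6 eV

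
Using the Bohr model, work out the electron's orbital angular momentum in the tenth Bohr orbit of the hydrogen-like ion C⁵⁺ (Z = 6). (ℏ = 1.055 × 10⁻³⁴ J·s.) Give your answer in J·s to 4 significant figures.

L_n = nℏ = 10 × 1.055 × 10⁻³⁴ = 1.055 × 10⁻³³ J·s

1.055 × 10⁻³³ J·s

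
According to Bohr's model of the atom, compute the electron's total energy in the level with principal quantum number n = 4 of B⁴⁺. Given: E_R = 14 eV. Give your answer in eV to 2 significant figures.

E_n = −E_R·Z²/n² = −14 × 5²/4² = -22 eV

-22 eV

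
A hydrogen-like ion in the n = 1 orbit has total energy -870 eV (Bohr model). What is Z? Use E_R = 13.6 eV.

E_n = −E_R Z²/n² ⇒ Z² = −E_n n²/E_R = 870 × 1² / 13.6 ≈ 63.97
Z = 8

8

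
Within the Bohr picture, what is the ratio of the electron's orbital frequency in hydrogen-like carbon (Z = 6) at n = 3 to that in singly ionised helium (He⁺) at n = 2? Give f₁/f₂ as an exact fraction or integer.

f ∝ Z^2 · n^-3
f₁/f₂ = (6/2)^2 · (3/2)^-3 = 8/3

8/3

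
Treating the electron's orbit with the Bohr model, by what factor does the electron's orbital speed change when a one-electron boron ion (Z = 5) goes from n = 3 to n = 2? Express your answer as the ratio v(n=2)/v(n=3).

3/2

v ∝ Z^1 · n^-1; with Z fixed, v ∝ n^-1.
v(n=2)/v(n=3) = (2/3)^-1 = 3/2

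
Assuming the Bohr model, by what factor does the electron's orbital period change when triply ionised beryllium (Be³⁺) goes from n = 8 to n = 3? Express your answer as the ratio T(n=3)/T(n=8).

T ∝ Z^-2 · n^3; with Z fixed, T ∝ n^3.
T(n=3)/T(n=8) = (3/8)^3 = 27/512

27/512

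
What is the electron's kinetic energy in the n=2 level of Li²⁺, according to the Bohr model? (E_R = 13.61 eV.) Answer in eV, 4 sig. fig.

30.62 eV

For a Coulomb orbit the virial theorem gives K = −E_n.
E_n = −E_R·Z²/n², so K = E_R·Z²/n² = 13.61 × 3²/2² = 30.62 eV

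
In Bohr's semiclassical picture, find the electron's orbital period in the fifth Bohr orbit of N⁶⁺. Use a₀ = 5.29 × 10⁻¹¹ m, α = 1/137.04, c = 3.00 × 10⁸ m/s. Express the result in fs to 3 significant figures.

0.387 fs

r = n²a₀/Z = 5²·5.29 × 10⁻¹¹/7 = 1.89 × 10⁻¹⁰ m
v = Zαc/n = 7·0.00730·3.00 × 10⁸/5 = 3.06 × 10⁶ m/s
T = 2πr/v = 3.87 × 10⁻¹⁶ s = 0.387 fs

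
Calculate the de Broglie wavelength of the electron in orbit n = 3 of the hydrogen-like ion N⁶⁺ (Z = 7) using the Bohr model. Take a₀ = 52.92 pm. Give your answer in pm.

142.5 pm

The Bohr quantisation condition is nλ = 2πr_n.
r_n = n²a₀/Z = 68.04 pm
λ = 2πr_n/n = 2π·68.04/3 = 142.5 pm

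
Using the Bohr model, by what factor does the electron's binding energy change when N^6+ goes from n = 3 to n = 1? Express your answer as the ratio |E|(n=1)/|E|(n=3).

9

|E| ∝ Z^2 · n^-2; with Z fixed, |E| ∝ n^-2.
|E|(n=1)/|E|(n=3) = (1/3)^-2 = 9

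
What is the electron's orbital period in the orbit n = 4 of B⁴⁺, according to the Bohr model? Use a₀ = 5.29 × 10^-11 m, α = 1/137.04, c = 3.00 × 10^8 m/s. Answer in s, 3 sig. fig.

r = n²a₀/Z = 4²·5.29 × 10^-11/5 = 1.69 × 10^-10 m
v = Zαc/n = 5·0.00730·3.00 × 10^8/4 = 2.74 × 10^6 m/s
T = 2πr/v = 3.89 × 10^-16 s

3.89 × 10^-16 s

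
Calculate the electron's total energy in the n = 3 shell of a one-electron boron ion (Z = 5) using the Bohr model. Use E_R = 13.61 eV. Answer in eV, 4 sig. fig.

E_n = −E_R·Z²/n² = −13.61 × 5²/3² = -37.81 eV

-37.81 eV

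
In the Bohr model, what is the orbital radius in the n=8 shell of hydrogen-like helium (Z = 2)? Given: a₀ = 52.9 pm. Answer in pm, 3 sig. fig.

1690 pm

r_n = n²a₀/Z = 8² × 52.9 / 2
    = 64 × 52.9 / 2 = 1690 pm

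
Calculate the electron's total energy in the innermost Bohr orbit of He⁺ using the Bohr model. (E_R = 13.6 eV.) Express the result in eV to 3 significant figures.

-54.4 eV

E_n = −E_R·Z²/n² = −13.6 × 2²/1² = -54.4 eV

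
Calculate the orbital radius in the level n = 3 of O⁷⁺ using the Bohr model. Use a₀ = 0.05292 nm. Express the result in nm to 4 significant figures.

0.05954 nm

r_n = n²a₀/Z = 3² × 0.05292 / 8
    = 9 × 0.05292 / 8 = 0.05954 nm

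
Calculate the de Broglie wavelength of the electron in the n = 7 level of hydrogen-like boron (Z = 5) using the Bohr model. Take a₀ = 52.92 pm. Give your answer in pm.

465.5 pm

The Bohr quantisation condition is nλ = 2πr_n.
r_n = n²a₀/Z = 518.6 pm
λ = 2πr_n/n = 2π·518.6/7 = 465.5 pm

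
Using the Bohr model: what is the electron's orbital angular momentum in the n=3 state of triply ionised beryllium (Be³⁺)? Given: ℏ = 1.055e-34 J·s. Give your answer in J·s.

L_n = nℏ = 3 × 1.055e-34 = 3.165e-34 J·s

3.165e-34 J·s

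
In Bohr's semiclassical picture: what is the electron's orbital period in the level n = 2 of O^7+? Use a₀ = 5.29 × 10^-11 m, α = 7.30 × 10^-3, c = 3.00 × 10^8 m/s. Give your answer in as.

r = n²a₀/Z = 2²·5.29 × 10^-11/8 = 2.65 × 10^-11 m
v = Zαc/n = 8·0.00730·3.00 × 10^8/2 = 8.76 × 10^6 m/s
T = 2πr/v = 1.90 × 10^-17 s = 19.0 as

19.0 as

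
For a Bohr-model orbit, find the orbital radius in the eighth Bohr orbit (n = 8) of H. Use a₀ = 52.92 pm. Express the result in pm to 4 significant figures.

3387 pm

r_n = n²a₀/Z = 8² × 52.92 / 1
    = 64 × 52.92 / 1 = 3387 pm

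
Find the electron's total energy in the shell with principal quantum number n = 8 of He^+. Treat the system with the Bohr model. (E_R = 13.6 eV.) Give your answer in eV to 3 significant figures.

-0.850 eV

E_n = −E_R·Z²/n² = −13.6 × 2²/8² = -0.850 eV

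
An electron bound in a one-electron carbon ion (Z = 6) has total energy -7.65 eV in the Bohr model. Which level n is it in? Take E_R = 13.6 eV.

E_n = −E_R Z²/n² ⇒ n² = E_R Z²/(−E_n) = 13.6 × 6² / 7.65 ≈ 64.00
n = 8

8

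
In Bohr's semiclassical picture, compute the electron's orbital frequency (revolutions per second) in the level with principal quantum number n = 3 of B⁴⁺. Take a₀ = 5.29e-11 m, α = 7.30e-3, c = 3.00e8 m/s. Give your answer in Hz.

r = n²a₀/Z = 9.52e-11 m, v = Zαc/n = 3.65e6 m/s
f = v/(2πr) = 6.10e15 Hz

6.10e15 Hz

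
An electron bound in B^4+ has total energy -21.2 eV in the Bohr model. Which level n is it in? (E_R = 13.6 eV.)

E_n = −E_R Z²/n² ⇒ n² = E_R Z²/(−E_n) = 13.6 × 5² / 21.2 ≈ 16.04
n = 4

4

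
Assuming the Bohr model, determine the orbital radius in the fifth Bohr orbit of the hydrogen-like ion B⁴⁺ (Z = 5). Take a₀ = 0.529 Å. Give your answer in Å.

2.65 Å

r_n = n²a₀/Z = 5² × 0.529 / 5
    = 25 × 0.529 / 5 = 2.65 Å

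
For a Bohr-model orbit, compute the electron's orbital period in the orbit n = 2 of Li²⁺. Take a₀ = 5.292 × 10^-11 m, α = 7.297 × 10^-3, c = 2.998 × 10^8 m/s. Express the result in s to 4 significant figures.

r = n²a₀/Z = 2²·5.292 × 10^-11/3 = 7.056 × 10^-11 m
v = Zαc/n = 3·0.007297·2.998 × 10^8/2 = 3.281 × 10^6 m/s
T = 2πr/v = 1.351 × 10^-16 s

1.351 × 10^-16 s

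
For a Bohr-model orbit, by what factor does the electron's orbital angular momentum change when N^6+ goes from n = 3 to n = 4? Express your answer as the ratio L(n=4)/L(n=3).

L = nℏ depends only on n, so L ∝ n.
L(n=4)/L(n=3) = (4/3)^1 = 4/3

4/3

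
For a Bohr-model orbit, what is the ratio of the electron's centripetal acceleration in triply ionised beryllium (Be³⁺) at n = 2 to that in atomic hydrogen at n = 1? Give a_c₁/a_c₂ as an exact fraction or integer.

a_c ∝ Z^3 · n^-4
a_c₁/a_c₂ = (4/1)^3 · (2/1)^-4 = 4

4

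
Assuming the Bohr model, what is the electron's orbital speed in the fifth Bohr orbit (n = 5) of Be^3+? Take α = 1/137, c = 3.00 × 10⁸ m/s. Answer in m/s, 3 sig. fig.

1.75 × 10⁶ m/s

v_n = Zαc/n = 4 × 0.00730 × 3.00 × 10⁸ / 5
    = 1.75 × 10⁶ m/s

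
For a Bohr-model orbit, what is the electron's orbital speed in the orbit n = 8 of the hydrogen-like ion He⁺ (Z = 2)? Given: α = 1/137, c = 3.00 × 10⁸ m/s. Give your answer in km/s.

547 km/s

v_n = Zαc/n = 2 × 0.00730 × 3.00 × 10⁸ / 8
    = 547 km/s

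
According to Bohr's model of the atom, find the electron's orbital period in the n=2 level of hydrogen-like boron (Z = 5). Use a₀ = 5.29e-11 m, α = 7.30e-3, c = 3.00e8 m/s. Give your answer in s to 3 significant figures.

r = n²a₀/Z = 2²·5.29e-11/5 = 4.23e-11 m
v = Zαc/n = 5·0.00730·3.00e8/2 = 5.47e6 m/s
T = 2πr/v = 4.86e-17 s

4.86e-17 s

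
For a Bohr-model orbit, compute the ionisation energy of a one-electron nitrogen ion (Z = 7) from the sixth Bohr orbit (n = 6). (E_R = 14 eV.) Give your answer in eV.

19 eV

E_n = −E_R·Z²/n² = −14 × 7²/6² eV = -19 eV
Ionisation energy = −E_n = 19 eV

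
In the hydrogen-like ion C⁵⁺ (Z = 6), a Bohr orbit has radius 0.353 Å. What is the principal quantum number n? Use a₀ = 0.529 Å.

2

r_n = n²a₀/Z ⇒ n² = rZ/a₀ = 0.353 × 6 / 0.529 ≈ 4.00
n = 2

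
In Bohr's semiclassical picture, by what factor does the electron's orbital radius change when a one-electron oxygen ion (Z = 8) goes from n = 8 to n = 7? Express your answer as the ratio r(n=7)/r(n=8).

49/64

r ∝ Z^-1 · n^2; with Z fixed, r ∝ n^2.
r(n=7)/r(n=8) = (7/8)^2 = 49/64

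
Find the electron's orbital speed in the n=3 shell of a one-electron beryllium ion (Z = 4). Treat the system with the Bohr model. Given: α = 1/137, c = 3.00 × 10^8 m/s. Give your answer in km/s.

2920 km/s

v_n = Zαc/n = 4 × 0.00730 × 3.00 × 10^8 / 3
    = 2920 km/s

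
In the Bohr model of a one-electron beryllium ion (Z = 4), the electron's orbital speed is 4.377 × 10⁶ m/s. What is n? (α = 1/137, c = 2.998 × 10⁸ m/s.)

2

v_n = Zαc/n ⇒ n = Zαc/v = 4 × 0.007299 × 2.998 × 10⁸ / 4.377 × 10⁶ ≈ 2.00
n = 2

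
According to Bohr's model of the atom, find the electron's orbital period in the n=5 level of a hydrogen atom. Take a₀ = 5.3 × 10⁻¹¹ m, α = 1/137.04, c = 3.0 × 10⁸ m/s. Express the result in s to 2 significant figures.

1.9 × 10⁻¹⁴ s

r = n²a₀/Z = 5²·5.3 × 10⁻¹¹/1 = 1.3 × 10⁻⁹ m
v = Zαc/n = 1·0.0073·3.0 × 10⁸/5 = 4.4 × 10⁵ m/s
T = 2πr/v = 1.9 × 10⁻¹⁴ s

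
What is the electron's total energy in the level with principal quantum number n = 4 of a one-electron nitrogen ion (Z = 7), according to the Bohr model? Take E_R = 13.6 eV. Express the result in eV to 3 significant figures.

-41.6 eV

E_n = −E_R·Z²/n² = −13.6 × 7²/4² = -41.6 eV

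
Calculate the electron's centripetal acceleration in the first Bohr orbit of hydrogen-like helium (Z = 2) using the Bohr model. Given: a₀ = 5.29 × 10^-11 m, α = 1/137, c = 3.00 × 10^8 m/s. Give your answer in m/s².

r = n²a₀/Z = 2.65 × 10^-11 m, v = Zαc/n = 4.38 × 10^6 m/s
a = v²/r = (4.38 × 10^6)² / 2.65 × 10^-11 = 7.25 × 10^23 m/s²

7.25 × 10^23 m/s²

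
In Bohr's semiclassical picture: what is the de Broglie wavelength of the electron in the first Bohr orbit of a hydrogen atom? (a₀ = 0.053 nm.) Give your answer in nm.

The Bohr quantisation condition is nλ = 2πr_n.
r_n = n²a₀/Z = 0.053 nm
λ = 2πr_n/n = 2π·0.053/1 = 0.33 nm

0.33 nm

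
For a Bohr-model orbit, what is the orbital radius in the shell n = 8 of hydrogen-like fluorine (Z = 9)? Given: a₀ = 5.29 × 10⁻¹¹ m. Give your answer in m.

3.76 × 10⁻¹⁰ m

r_n = n²a₀/Z = 8² × 5.29 × 10⁻¹¹ / 9
    = 64 × 5.29 × 10⁻¹¹ / 9 = 3.76 × 10⁻¹⁰ m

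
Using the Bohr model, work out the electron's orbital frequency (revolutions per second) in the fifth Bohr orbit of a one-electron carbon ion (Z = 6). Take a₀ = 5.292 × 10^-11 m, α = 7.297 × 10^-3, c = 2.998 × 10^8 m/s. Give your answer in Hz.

r = n²a₀/Z = 2.205 × 10^-10 m, v = Zαc/n = 2.625 × 10^6 m/s
f = v/(2πr) = 1.895 × 10^15 Hz

1.895 × 10^15 Hz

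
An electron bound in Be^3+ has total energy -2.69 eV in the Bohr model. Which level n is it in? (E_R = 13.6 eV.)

E_n = −E_R Z²/n² ⇒ n² = E_R Z²/(−E_n) = 13.6 × 4² / 2.69 ≈ 80.89
n = 9

9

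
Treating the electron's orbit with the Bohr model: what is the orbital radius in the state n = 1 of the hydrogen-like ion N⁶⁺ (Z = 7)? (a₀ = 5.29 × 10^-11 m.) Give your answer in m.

r_n = n²a₀/Z = 1² × 5.29 × 10^-11 / 7
    = 1 × 5.29 × 10^-11 / 7 = 7.56 × 10^-12 m

7.56 × 10^-12 m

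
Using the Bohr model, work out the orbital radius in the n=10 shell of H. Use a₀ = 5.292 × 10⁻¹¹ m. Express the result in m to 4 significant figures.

5.292 × 10⁻⁹ m

r_n = n²a₀/Z = 10² × 5.292 × 10⁻¹¹ / 1
    = 100 × 5.292 × 10⁻¹¹ / 1 = 5.292 × 10⁻⁹ m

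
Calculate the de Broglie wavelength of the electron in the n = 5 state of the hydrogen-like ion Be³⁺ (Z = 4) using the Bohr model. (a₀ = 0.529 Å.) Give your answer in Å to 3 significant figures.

4.15 Å

The Bohr quantisation condition is nλ = 2πr_n.
r_n = n²a₀/Z = 3.31 Å
λ = 2πr_n/n = 2π·3.31/5 = 4.15 Å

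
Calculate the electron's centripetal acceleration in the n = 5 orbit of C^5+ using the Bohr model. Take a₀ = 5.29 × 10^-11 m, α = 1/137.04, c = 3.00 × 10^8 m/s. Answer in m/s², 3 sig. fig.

3.13 × 10^22 m/s²

r = n²a₀/Z = 2.20 × 10^-10 m, v = Zαc/n = 2.63 × 10^6 m/s
a = v²/r = (2.63 × 10^6)² / 2.20 × 10^-10 = 3.13 × 10^22 m/s²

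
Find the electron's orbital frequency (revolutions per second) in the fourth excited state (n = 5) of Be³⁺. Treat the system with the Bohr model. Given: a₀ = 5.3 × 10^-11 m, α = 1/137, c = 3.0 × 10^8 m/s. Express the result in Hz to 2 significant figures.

r = n²a₀/Z = 3.3 × 10^-10 m, v = Zαc/n = 1.8 × 10^6 m/s
f = v/(2πr) = 8.4 × 10^14 Hz

8.4 × 10^14 Hz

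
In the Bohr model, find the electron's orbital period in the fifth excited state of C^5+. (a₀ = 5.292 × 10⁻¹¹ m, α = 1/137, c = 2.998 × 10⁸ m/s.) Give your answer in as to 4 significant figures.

911.7 as

r = n²a₀/Z = 6²·5.292 × 10⁻¹¹/6 = 3.175 × 10⁻¹⁰ m
v = Zαc/n = 6·0.007299·2.998 × 10⁸/6 = 2.188 × 10⁶ m/s
T = 2πr/v = 9.117 × 10⁻¹⁶ s = 911.7 as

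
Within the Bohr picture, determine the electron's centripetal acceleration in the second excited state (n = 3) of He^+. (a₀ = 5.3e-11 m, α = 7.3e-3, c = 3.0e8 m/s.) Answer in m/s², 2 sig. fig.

8.9e21 m/s²

r = n²a₀/Z = 2.4e-10 m, v = Zαc/n = 1.5e6 m/s
a = v²/r = (1.5e6)² / 2.4e-10 = 8.9e21 m/s²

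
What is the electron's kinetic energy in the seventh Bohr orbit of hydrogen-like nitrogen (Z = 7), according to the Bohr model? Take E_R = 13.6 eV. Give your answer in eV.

For a Coulomb orbit the virial theorem gives K = −E_n.
E_n = −E_R·Z²/n², so K = E_R·Z²/n² = 13.6 × 7²/7² = 13.6 eV

13.6 eV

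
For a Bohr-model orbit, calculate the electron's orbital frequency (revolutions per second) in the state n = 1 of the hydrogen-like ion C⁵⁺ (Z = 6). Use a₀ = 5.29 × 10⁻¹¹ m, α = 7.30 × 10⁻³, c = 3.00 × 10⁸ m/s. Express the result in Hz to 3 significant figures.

2.37 × 10¹⁷ Hz

r = n²a₀/Z = 8.82 × 10⁻¹² m, v = Zαc/n = 1.31 × 10⁷ m/s
f = v/(2πr) = 2.37 × 10¹⁷ Hz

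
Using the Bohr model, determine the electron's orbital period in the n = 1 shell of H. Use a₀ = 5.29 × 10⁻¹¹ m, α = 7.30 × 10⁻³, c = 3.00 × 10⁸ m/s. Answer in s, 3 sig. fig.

1.52 × 10⁻¹⁶ s

r = n²a₀/Z = 1²·5.29 × 10⁻¹¹/1 = 5.29 × 10⁻¹¹ m
v = Zαc/n = 1·0.00730·3.00 × 10⁸/1 = 2.19 × 10⁶ m/s
T = 2πr/v = 1.52 × 10⁻¹⁶ s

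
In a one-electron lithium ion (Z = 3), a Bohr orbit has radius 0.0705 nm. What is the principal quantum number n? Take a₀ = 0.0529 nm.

r_n = n²a₀/Z ⇒ n² = rZ/a₀ = 0.0705 × 3 / 0.0529 ≈ 4.00
n = 2

2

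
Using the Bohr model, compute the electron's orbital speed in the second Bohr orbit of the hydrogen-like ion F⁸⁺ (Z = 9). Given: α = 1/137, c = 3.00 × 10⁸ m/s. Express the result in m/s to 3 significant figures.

v_n = Zαc/n = 9 × 0.00730 × 3.00 × 10⁸ / 2
    = 9.85 × 10⁶ m/s

9.85 × 10⁶ m/s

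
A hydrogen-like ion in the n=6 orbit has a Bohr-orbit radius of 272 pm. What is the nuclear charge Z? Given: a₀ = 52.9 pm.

7

r_n = n²a₀/Z ⇒ Z = n²a₀/r = 6² × 52.9 / 272 ≈ 7.00
Z = 7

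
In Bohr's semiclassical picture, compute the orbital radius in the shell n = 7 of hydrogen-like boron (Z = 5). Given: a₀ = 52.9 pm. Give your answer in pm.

518 pm

r_n = n²a₀/Z = 7² × 52.9 / 5
    = 49 × 52.9 / 5 = 518 pm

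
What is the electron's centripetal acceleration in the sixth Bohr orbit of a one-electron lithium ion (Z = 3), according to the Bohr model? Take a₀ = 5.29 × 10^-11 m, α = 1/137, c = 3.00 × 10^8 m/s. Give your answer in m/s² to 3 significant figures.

1.89 × 10^21 m/s²

r = n²a₀/Z = 6.35 × 10^-10 m, v = Zαc/n = 1.09 × 10^6 m/s
a = v²/r = (1.09 × 10^6)² / 6.35 × 10^-10 = 1.89 × 10^21 m/s²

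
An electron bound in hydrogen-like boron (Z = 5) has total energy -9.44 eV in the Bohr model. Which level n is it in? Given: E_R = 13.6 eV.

E_n = −E_R Z²/n² ⇒ n² = E_R Z²/(−E_n) = 13.6 × 5² / 9.44 ≈ 36.02
n = 6

6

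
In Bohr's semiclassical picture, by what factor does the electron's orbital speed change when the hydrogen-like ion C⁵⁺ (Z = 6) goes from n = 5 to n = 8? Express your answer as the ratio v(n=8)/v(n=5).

5/8

v ∝ Z^1 · n^-1; with Z fixed, v ∝ n^-1.
v(n=8)/v(n=5) = (8/5)^-1 = 5/8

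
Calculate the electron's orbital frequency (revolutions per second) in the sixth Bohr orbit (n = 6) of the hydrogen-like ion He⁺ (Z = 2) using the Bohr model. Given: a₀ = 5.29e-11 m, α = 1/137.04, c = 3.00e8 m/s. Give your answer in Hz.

r = n²a₀/Z = 9.52e-10 m, v = Zαc/n = 7.30e5 m/s
f = v/(2πr) = 1.22e14 Hz

1.22e14 Hz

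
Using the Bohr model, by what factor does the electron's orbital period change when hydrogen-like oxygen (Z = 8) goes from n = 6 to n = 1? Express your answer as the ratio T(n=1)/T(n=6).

T ∝ Z^-2 · n^3; with Z fixed, T ∝ n^3.
T(n=1)/T(n=6) = (1/6)^3 = 1/216

1/216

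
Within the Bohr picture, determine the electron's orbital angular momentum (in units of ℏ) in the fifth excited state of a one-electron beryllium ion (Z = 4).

L_n = nℏ, so L/ℏ = n = 6.

6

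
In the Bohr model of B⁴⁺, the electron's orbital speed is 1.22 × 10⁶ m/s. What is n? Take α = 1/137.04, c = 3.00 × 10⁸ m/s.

9

v_n = Zαc/n ⇒ n = Zαc/v = 5 × 0.00730 × 3.00 × 10⁸ / 1.22 × 10⁶ ≈ 8.97
n = 9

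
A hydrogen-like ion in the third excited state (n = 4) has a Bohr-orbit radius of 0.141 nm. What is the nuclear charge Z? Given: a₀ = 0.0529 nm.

r_n = n²a₀/Z ⇒ Z = n²a₀/r = 4² × 0.0529 / 0.141 ≈ 6.00
Z = 6

6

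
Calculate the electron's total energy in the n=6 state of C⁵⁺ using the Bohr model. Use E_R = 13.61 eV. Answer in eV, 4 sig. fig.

-13.61 eV

E_n = −E_R·Z²/n² = −13.61 × 6²/6² = -13.61 eV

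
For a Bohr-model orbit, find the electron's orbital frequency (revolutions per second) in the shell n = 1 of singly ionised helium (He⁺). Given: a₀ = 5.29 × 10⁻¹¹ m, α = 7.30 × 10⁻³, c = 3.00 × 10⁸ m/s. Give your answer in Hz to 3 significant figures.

r = n²a₀/Z = 2.65 × 10⁻¹¹ m, v = Zαc/n = 4.38 × 10⁶ m/s
f = v/(2πr) = 2.64 × 10¹⁶ Hz

2.64 × 10¹⁶ Hz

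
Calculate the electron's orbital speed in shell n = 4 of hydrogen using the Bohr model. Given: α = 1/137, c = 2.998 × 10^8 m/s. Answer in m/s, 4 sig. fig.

5.471 × 10^5 m/s

v_n = Zαc/n = 1 × 0.007299 × 2.998 × 10^8 / 4
    = 5.471 × 10^5 m/s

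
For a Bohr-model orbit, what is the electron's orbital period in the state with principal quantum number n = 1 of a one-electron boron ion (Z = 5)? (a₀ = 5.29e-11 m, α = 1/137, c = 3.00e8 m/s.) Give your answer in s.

6.07e-18 s

r = n²a₀/Z = 1²·5.29e-11/5 = 1.06e-11 m
v = Zαc/n = 5·0.00730·3.00e8/1 = 1.09e7 m/s
T = 2πr/v = 6.07e-18 s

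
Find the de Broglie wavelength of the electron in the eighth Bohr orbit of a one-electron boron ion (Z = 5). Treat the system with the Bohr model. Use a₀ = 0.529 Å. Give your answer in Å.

5.32 Å

The Bohr quantisation condition is nλ = 2πr_n.
r_n = n²a₀/Z = 6.77 Å
λ = 2πr_n/n = 2π·6.77/8 = 5.32 Å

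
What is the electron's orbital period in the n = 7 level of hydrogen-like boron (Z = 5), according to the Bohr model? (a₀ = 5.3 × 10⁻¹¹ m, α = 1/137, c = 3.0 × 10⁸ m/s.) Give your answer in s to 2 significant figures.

r = n²a₀/Z = 7²·5.3 × 10⁻¹¹/5 = 5.2 × 10⁻¹⁰ m
v = Zαc/n = 5·0.0073·3.0 × 10⁸/7 = 1.6 × 10⁶ m/s
T = 2πr/v = 2.1 × 10⁻¹⁵ s

2.1 × 10⁻¹⁵ s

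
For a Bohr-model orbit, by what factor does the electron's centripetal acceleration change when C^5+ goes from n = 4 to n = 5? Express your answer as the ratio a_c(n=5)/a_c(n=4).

a_c ∝ Z^3 · n^-4; with Z fixed, a_c ∝ n^-4.
a_c(n=5)/a_c(n=4) = (5/4)^-4 = 256/625

256/625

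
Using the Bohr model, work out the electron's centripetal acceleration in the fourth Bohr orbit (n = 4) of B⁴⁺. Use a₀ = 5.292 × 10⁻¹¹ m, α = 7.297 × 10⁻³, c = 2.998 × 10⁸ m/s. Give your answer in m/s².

4.416 × 10²² m/s²

r = n²a₀/Z = 1.693 × 10⁻¹⁰ m, v = Zαc/n = 2.735 × 10⁶ m/s
a = v²/r = (2.735 × 10⁶)² / 1.693 × 10⁻¹⁰ = 4.416 × 10²² m/s²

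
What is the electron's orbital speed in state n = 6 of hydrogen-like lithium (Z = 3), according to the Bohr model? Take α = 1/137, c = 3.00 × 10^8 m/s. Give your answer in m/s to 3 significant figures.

1.09 × 10^6 m/s

v_n = Zαc/n = 3 × 0.00730 × 3.00 × 10^8 / 6
    = 1.09 × 10^6 m/s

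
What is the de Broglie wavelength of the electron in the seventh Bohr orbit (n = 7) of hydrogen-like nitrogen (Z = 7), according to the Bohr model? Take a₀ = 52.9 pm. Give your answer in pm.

332 pm

The Bohr quantisation condition is nλ = 2πr_n.
r_n = n²a₀/Z = 370 pm
λ = 2πr_n/n = 2π·370/7 = 332 pm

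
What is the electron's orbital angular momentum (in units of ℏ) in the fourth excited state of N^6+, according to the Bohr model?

L_n = nℏ, so L/ℏ = n = 5.

5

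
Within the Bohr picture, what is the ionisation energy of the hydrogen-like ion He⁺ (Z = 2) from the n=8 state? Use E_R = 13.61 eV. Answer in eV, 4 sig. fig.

0.8506 eV

E_n = −E_R·Z²/n² = −13.61 × 2²/8² eV = -0.8506 eV
Ionisation energy = −E_n = 0.8506 eV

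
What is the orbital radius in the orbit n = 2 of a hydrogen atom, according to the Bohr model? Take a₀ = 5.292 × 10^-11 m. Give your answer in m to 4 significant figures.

2.117 × 10^-10 m

r_n = n²a₀/Z = 2² × 5.292 × 10^-11 / 1
    = 4 × 5.292 × 10^-11 / 1 = 2.117 × 10^-10 m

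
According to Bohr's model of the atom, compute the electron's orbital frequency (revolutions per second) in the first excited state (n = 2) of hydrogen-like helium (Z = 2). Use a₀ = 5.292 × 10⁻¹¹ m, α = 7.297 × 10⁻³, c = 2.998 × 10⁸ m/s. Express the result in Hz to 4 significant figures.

3.290 × 10¹⁵ Hz

r = n²a₀/Z = 1.058 × 10⁻¹⁰ m, v = Zαc/n = 2.188 × 10⁶ m/s
f = v/(2πr) = 3.290 × 10¹⁵ Hz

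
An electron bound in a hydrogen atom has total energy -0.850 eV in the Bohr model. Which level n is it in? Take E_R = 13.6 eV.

E_n = −E_R Z²/n² ⇒ n² = E_R Z²/(−E_n) = 13.6 × 1² / 0.850 ≈ 16.00
n = 4

4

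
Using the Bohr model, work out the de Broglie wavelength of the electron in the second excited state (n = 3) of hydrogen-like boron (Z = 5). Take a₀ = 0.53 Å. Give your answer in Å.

The Bohr quantisation condition is nλ = 2πr_n.
r_n = n²a₀/Z = 0.95 Å
λ = 2πr_n/n = 2π·0.95/3 = 2.0 Å

2.0 Å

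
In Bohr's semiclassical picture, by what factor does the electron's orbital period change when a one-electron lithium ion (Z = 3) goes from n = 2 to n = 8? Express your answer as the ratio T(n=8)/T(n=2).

64

T ∝ Z^-2 · n^3; with Z fixed, T ∝ n^3.
T(n=8)/T(n=2) = (8/2)^3 = 64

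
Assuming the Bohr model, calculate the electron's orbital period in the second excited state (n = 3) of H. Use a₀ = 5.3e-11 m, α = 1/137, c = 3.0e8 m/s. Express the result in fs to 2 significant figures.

r = n²a₀/Z = 3²·5.3e-11/1 = 4.8e-10 m
v = Zαc/n = 1·0.0073·3.0e8/3 = 7.3e5 m/s
T = 2πr/v = 4.1e-15 s = 4.1 fs

4.1 fs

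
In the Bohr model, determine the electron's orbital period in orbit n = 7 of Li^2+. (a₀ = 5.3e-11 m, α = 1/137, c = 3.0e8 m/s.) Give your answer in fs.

r = n²a₀/Z = 7²·5.3e-11/3 = 8.7e-10 m
v = Zαc/n = 3·0.0073·3.0e8/7 = 9.4e5 m/s
T = 2πr/v = 5.8e-15 s = 5.8 fs

5.8 fs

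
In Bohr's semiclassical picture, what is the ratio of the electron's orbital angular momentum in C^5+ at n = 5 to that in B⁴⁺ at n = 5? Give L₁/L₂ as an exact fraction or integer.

L = nℏ is independent of Z.
L₁/L₂ = n₁/n₂ = 5/5 = 1

1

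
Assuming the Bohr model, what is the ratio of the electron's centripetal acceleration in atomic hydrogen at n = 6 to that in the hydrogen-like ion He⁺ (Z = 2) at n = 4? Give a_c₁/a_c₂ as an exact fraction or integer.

a_c ∝ Z^3 · n^-4
a_c₁/a_c₂ = (1/2)^3 · (6/4)^-4 = 2/81

2/81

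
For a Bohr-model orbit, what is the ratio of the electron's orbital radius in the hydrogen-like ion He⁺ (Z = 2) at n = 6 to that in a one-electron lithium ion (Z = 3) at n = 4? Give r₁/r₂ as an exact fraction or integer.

27/8

r ∝ Z^-1 · n^2
r₁/r₂ = (2/3)^-1 · (6/4)^2 = 27/8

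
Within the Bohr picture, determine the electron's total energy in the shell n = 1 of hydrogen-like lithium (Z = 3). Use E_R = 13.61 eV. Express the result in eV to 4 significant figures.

-122.5 eV

E_n = −E_R·Z²/n² = −13.61 × 3²/1² = -122.5 eV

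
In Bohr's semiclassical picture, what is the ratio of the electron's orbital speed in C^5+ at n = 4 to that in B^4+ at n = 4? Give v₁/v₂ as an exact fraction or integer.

6/5

v ∝ Z^1 · n^-1
v₁/v₂ = (6/5)^1 · (4/4)^-1 = 6/5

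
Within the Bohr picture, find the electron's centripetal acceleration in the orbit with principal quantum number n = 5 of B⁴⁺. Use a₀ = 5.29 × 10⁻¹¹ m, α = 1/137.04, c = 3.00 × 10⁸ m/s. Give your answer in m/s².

r = n²a₀/Z = 2.64 × 10⁻¹⁰ m, v = Zαc/n = 2.19 × 10⁶ m/s
a = v²/r = (2.19 × 10⁶)² / 2.64 × 10⁻¹⁰ = 1.81 × 10²² m/s²

1.81 × 10²² m/s²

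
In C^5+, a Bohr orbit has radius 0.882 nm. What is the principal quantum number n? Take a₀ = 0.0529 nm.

10

r_n = n²a₀/Z ⇒ n² = rZ/a₀ = 0.882 × 6 / 0.0529 ≈ 100.04
n = 10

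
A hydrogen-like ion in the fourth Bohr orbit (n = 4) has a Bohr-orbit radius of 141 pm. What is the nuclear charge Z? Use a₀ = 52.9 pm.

6

r_n = n²a₀/Z ⇒ Z = n²a₀/r = 4² × 52.9 / 141 ≈ 6.00
Z = 6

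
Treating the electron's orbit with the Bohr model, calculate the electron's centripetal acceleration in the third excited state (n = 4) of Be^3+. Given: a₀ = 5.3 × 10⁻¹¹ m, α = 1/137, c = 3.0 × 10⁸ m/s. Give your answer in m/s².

r = n²a₀/Z = 2.1 × 10⁻¹⁰ m, v = Zαc/n = 2.2 × 10⁶ m/s
a = v²/r = (2.2 × 10⁶)² / 2.1 × 10⁻¹⁰ = 2.3 × 10²² m/s²

2.3 × 10²² m/s²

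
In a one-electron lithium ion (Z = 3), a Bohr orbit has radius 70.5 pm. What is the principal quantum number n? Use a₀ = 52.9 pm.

r_n = n²a₀/Z ⇒ n² = rZ/a₀ = 70.5 × 3 / 52.9 ≈ 4.00
n = 2

2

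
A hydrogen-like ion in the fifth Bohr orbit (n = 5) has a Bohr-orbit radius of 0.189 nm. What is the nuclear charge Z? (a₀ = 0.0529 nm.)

r_n = n²a₀/Z ⇒ Z = n²a₀/r = 5² × 0.0529 / 0.189 ≈ 7.00
Z = 7

7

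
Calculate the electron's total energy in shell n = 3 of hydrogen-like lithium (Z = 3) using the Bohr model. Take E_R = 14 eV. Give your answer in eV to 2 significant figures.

-14 eV

E_n = −E_R·Z²/n² = −14 × 3²/3² = -14 eV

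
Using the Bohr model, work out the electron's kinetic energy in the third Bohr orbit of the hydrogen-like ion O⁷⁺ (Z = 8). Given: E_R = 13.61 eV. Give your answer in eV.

For a Coulomb orbit the virial theorem gives K = −E_n.
E_n = −E_R·Z²/n², so K = E_R·Z²/n² = 13.61 × 8²/3² = 96.78 eV

96.78 eV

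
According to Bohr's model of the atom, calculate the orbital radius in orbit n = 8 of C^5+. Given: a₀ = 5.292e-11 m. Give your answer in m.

r_n = n²a₀/Z = 8² × 5.292e-11 / 6
    = 64 × 5.292e-11 / 6 = 5.645e-10 m

5.645e-10 m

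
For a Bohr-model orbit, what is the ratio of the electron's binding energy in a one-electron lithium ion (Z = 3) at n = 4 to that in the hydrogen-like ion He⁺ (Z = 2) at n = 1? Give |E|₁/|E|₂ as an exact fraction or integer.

|E| ∝ Z^2 · n^-2
|E|₁/|E|₂ = (3/2)^2 · (4/1)^-2 = 9/64

9/64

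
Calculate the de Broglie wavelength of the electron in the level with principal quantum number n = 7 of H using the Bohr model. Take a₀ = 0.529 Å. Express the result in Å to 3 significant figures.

23.3 Å

The Bohr quantisation condition is nλ = 2πr_n.
r_n = n²a₀/Z = 25.9 Å
λ = 2πr_n/n = 2π·25.9/7 = 23.3 Å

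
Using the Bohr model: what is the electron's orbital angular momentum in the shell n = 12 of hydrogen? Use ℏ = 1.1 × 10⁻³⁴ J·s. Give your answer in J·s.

L_n = nℏ = 12 × 1.1 × 10⁻³⁴ = 1.3 × 10⁻³³ J·s

1.3 × 10⁻³³ J·s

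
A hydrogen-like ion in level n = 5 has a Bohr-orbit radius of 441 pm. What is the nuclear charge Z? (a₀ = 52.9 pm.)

r_n = n²a₀/Z ⇒ Z = n²a₀/r = 5² × 52.9 / 441 ≈ 3.00
Z = 3

3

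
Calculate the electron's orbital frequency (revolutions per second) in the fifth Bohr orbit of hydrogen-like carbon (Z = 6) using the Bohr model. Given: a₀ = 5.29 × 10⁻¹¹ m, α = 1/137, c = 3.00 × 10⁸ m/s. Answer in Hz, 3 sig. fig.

r = n²a₀/Z = 2.20 × 10⁻¹⁰ m, v = Zαc/n = 2.63 × 10⁶ m/s
f = v/(2πr) = 1.90 × 10¹⁵ Hz

1.90 × 10¹⁵ Hz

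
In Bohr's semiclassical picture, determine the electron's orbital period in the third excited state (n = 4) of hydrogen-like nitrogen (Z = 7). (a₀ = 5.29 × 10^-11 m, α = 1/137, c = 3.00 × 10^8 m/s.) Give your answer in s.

1.98 × 10^-16 s

r = n²a₀/Z = 4²·5.29 × 10^-11/7 = 1.21 × 10^-10 m
v = Zαc/n = 7·0.00730·3.00 × 10^8/4 = 3.83 × 10^6 m/s
T = 2πr/v = 1.98 × 10^-16 s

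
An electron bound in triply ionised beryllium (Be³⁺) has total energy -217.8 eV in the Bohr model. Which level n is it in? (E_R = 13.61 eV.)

E_n = −E_R Z²/n² ⇒ n² = E_R Z²/(−E_n) = 13.61 × 4² / 217.8 ≈ 1.00
n = 1

1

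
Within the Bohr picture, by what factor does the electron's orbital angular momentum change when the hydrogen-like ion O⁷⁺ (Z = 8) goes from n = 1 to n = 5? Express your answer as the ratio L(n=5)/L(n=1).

L = nℏ depends only on n, so L ∝ n.
L(n=5)/L(n=1) = (5/1)^1 = 5

5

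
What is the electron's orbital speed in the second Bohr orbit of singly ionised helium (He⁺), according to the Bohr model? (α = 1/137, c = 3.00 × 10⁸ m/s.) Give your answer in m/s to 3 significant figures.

v_n = Zαc/n = 2 × 0.00730 × 3.00 × 10⁸ / 2
    = 2.19 × 10⁶ m/s

2.19 × 10⁶ m/s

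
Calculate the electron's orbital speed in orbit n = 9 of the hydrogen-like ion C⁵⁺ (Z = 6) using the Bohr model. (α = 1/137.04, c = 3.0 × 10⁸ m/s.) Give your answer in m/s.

1.5 × 10⁶ m/s

v_n = Zαc/n = 6 × 0.0073 × 3.0 × 10⁸ / 9
    = 1.5 × 10⁶ m/s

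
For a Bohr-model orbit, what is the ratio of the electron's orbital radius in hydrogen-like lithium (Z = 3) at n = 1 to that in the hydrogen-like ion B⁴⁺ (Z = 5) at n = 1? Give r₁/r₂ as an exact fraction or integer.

5/3

r ∝ Z^-1 · n^2
r₁/r₂ = (3/5)^-1 · (1/1)^2 = 5/3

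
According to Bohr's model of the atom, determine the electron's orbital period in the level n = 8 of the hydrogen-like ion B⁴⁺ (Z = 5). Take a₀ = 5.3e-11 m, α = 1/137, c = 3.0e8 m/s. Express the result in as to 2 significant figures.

r = n²a₀/Z = 8²·5.3e-11/5 = 6.8e-10 m
v = Zαc/n = 5·0.0073·3.0e8/8 = 1.4e6 m/s
T = 2πr/v = 3.1e-15 s = 3100 as

3100 as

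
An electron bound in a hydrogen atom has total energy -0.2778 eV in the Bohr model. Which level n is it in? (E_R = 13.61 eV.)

7

E_n = −E_R Z²/n² ⇒ n² = E_R Z²/(−E_n) = 13.61 × 1² / 0.2778 ≈ 48.99
n = 7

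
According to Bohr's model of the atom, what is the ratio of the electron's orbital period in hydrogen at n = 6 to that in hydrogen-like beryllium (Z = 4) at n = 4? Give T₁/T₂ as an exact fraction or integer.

54

T ∝ Z^-2 · n^3
T₁/T₂ = (1/4)^-2 · (6/4)^3 = 54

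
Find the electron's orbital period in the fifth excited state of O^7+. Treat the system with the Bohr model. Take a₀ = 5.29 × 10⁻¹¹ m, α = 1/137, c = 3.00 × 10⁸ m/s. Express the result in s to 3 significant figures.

5.12 × 10⁻¹⁶ s

r = n²a₀/Z = 6²·5.29 × 10⁻¹¹/8 = 2.38 × 10⁻¹⁰ m
v = Zαc/n = 8·0.00730·3.00 × 10⁸/6 = 2.92 × 10⁶ m/s
T = 2πr/v = 5.12 × 10⁻¹⁶ s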